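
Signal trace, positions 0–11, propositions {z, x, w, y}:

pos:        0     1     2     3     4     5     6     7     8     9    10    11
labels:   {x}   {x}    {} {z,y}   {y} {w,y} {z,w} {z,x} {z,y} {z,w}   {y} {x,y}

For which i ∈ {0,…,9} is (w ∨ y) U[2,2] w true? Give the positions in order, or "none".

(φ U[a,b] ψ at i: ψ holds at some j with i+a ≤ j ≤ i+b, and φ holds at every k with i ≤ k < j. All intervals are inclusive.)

3, 4

Evaluate at each i in [0,9]:
  i=0: ✗ (no rhs in [2,2])
  i=1: ✗ (no rhs in [3,3])
  i=2: ✗ (no rhs in [4,4])
  i=3: ✓ (rhs at j=5; lhs holds on [3,4])
  i=4: ✓ (rhs at j=6; lhs holds on [4,5])
  i=5: ✗ (no rhs in [7,7])
  i=6: ✗ (no rhs in [8,8])
  i=7: ✗ (lhs fails at k=7 before rhs at j=9)
  i=8: ✗ (no rhs in [10,10])
  i=9: ✗ (no rhs in [11,11])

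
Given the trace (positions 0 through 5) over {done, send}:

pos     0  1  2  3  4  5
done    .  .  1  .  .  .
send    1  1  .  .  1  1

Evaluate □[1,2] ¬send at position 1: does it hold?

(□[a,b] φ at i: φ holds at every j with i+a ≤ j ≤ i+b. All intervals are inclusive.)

Check ¬send at every j in [2,3]:
  j=2: true
  j=3: true
All positions satisfy it → formula holds.

True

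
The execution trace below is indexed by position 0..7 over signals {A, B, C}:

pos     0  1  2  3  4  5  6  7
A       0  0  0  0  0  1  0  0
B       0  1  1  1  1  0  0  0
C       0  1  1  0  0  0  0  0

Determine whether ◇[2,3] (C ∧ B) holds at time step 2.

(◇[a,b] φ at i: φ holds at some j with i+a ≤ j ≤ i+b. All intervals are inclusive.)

Check (C ∧ B) at each j in [4,5]:
  j=4: false
  j=5: false
No position in the window satisfies it → formula fails.

False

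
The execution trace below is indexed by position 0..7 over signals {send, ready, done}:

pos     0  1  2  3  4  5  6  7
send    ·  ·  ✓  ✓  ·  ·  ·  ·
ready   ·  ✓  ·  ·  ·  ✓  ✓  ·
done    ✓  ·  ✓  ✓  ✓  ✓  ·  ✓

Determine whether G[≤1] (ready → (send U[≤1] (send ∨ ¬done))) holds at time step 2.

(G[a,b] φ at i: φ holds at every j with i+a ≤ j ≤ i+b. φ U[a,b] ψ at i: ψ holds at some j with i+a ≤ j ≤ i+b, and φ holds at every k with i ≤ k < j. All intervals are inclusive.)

Check (ready → (send U[≤1] (send ∨ ¬done))) at every j in [2,3]:
  j=2: antecedent false → ✓
  j=3: antecedent false → ✓
All positions satisfy it → formula holds.

Yes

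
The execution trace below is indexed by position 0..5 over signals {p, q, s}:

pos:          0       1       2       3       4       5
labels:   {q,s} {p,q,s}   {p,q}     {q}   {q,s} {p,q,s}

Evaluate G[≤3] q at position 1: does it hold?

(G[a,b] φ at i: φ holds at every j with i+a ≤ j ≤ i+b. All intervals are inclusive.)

Check q at every j in [1,4]:
  j=1: true
  j=2: true
  j=3: true
  j=4: true
All positions satisfy it → formula holds.

Yes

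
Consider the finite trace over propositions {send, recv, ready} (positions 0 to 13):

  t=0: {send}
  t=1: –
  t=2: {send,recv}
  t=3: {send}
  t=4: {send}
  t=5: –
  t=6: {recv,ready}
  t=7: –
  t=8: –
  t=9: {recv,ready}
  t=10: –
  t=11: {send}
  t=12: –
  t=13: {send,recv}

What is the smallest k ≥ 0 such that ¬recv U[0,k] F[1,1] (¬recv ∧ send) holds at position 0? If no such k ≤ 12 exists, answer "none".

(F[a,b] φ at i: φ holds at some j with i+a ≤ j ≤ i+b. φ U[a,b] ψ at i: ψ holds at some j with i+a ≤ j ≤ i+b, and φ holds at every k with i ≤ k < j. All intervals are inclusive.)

Need earliest j ≥ 0 with F[1,1] (¬recv ∧ send), and ¬recv at every k in [0,j-1].
  j=0: rhs fails.
  j=1: rhs fails.
  j=2: rhs holds; lhs holds on [0,1]. k = 2.

2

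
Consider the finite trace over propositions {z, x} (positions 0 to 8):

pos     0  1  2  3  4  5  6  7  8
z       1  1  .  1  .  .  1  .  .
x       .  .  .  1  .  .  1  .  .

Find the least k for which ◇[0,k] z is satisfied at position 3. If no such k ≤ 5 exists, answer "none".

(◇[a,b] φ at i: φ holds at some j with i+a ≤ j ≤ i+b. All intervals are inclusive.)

0

Scan j = 3,4,… for z:
  j=3: holds
First hit at j=3, so smallest k = 3-3 = 0.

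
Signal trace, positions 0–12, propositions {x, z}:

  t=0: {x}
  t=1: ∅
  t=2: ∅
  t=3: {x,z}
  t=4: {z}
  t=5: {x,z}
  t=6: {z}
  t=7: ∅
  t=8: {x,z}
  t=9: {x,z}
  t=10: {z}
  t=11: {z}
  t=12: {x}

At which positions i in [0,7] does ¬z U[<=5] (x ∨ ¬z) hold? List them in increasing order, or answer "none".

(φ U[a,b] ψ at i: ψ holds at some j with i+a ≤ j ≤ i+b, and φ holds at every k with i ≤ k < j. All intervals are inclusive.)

Evaluate at each i in [0,7]:
  i=0: ✓ (rhs at j=0)
  i=1: ✓ (rhs at j=1)
  i=2: ✓ (rhs at j=2)
  i=3: ✓ (rhs at j=3)
  i=4: ✗ (lhs fails at k=4 before rhs at j=5)
  i=5: ✓ (rhs at j=5)
  i=6: ✗ (lhs fails at k=6 before rhs at j=7)
  i=7: ✓ (rhs at j=7)

0, 1, 2, 3, 5, 7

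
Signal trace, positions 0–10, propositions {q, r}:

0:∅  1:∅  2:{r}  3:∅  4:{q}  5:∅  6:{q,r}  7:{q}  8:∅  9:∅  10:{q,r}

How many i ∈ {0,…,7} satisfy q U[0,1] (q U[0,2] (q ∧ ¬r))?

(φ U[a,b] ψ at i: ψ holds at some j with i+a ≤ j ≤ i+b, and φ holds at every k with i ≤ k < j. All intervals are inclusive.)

Evaluate at each i in [0,7]:
  i=0: ✗ (no rhs in [0,1])
  i=1: ✗ (no rhs in [1,2])
  i=2: ✗ (no rhs in [2,3])
  i=3: ✗ (lhs fails at k=3 before rhs at j=4)
  i=4: ✓ (rhs at j=4)
  i=5: ✗ (lhs fails at k=5 before rhs at j=6)
  i=6: ✓ (rhs at j=6)
  i=7: ✓ (rhs at j=7)
Positions where it holds: {4, 6, 7} → 3.

3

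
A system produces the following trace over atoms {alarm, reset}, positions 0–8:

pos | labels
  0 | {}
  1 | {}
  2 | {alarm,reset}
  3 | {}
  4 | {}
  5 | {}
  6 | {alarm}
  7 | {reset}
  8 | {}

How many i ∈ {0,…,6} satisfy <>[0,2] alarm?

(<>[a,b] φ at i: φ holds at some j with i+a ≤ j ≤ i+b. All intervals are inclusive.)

6

Evaluate at each i in [0,6]:
  i=0: ✓ (witness j=2)
  i=1: ✓ (witness j=2)
  i=2: ✓ (witness j=2)
  i=3: ✗ (none in [3,5])
  i=4: ✓ (witness j=6)
  i=5: ✓ (witness j=6)
  i=6: ✓ (witness j=6)
Positions where it holds: {0, 1, 2, 4, 5, 6} → 6.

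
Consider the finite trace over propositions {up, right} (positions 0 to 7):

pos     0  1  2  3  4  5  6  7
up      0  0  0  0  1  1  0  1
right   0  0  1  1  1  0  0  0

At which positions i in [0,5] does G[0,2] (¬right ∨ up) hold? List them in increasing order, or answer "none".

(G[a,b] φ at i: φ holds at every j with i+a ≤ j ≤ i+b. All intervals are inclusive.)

4, 5

Evaluate at each i in [0,5]:
  i=0: ✗ (fails at j=2)
  i=1: ✗ (fails at j=2)
  i=2: ✗ (fails at j=2)
  i=3: ✗ (fails at j=3)
  i=4: ✓ (all of [4,6])
  i=5: ✓ (all of [5,7])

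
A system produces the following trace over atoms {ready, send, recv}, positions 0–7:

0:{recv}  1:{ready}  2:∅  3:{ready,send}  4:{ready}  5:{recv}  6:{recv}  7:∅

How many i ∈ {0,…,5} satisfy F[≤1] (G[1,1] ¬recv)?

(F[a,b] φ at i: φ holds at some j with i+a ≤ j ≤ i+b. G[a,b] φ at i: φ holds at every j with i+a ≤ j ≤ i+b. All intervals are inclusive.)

Evaluate at each i in [0,5]:
  i=0: ✓ (witness j=0)
  i=1: ✓ (witness j=1)
  i=2: ✓ (witness j=2)
  i=3: ✓ (witness j=3)
  i=4: ✗ (none in [4,5])
  i=5: ✓ (witness j=6)
Positions where it holds: {0, 1, 2, 3, 5} → 5.

5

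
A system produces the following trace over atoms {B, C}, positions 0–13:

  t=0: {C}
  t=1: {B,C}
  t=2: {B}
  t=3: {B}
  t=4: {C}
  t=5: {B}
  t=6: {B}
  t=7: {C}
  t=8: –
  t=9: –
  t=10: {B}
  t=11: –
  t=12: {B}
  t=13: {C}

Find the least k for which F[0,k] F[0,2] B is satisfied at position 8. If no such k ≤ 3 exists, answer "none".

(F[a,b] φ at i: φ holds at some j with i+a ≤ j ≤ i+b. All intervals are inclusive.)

0

Scan j = 8,9,… for F[0,2] B:
  j=8: holds
First hit at j=8, so smallest k = 8-8 = 0.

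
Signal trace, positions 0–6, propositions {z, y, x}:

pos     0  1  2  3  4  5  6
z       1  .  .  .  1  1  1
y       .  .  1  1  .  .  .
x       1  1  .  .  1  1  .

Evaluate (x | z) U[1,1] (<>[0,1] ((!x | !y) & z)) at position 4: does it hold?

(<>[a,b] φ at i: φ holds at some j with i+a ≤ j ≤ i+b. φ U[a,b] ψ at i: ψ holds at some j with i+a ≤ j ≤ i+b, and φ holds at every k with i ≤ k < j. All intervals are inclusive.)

Yes

Need some j in [5,5] with <>[0,1] ((!x | !y) & z), and (x | z) at every k in [4,j-1].
  j=5: <>[0,1] ((!x | !y) & z) holds; (x | z) holds at every k in [4,4] → satisfied.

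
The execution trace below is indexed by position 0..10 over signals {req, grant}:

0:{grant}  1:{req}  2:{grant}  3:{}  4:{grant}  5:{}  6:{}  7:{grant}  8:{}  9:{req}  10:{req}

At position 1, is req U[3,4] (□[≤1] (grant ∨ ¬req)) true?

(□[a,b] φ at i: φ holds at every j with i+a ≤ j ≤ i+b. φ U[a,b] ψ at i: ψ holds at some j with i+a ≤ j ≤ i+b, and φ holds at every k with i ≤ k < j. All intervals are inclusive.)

Does not hold

Need some j in [4,5] with □[≤1] (grant ∨ ¬req), and req at every k in [1,j-1].
  j=4: □[≤1] (grant ∨ ¬req) holds, but req fails at k=2 → not this j.
  j=5: □[≤1] (grant ∨ ¬req) holds, but req fails at k=2 → not this j.
No j in the window works → until fails.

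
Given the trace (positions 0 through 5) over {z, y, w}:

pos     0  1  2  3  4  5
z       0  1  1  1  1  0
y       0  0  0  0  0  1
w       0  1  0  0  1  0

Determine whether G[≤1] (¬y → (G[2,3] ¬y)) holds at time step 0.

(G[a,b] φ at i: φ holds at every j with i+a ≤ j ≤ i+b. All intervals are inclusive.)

Check (¬y → (G[2,3] ¬y)) at every j in [0,1]:
  j=0: antecedent true; consequent holds on [2,3] → ✓
  j=1: antecedent true; consequent holds on [3,4] → ✓
All positions satisfy it → formula holds.

Yes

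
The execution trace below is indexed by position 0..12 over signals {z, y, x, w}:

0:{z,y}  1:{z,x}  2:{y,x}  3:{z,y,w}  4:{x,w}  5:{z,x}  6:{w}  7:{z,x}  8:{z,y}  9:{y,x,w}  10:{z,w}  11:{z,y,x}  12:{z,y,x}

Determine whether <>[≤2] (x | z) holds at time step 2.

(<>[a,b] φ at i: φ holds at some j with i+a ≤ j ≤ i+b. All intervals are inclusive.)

Holds

Check (x | z) at each j in [2,4]:
  j=2: true
  j=3: true
  j=4: true
Found at j=2 → formula holds.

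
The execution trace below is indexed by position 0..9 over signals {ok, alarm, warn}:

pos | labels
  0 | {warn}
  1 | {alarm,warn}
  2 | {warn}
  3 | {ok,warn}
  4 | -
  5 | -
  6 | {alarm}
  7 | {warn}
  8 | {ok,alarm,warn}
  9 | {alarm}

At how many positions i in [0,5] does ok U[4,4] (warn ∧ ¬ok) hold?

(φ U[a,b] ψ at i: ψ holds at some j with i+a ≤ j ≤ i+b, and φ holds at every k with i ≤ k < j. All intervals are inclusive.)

Evaluate at each i in [0,5]:
  i=0: ✗ (no rhs in [4,4])
  i=1: ✗ (no rhs in [5,5])
  i=2: ✗ (no rhs in [6,6])
  i=3: ✗ (lhs fails at k=4 before rhs at j=7)
  i=4: ✗ (no rhs in [8,8])
  i=5: ✗ (no rhs in [9,9])
Positions where it holds: {} → 0.

0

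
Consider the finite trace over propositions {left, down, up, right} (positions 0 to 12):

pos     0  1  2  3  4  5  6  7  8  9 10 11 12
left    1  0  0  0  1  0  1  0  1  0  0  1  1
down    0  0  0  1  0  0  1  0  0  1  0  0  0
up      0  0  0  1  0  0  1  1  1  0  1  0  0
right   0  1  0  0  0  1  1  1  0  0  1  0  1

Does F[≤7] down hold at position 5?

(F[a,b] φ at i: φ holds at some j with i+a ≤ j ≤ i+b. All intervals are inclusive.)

Holds

Check down at each j in [5,12]:
  j=5: false
  j=6: true
  j=7: false
  j=8: false
  j=9: true
  j=10: false
  j=11: false
  j=12: false
Found at j=6 → formula holds.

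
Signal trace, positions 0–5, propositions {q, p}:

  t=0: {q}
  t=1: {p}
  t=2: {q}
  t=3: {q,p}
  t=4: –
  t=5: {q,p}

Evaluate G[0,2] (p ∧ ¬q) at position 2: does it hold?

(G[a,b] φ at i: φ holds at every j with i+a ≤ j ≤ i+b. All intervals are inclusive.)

False

Check (p ∧ ¬q) at every j in [2,4]:
  j=2: false
  j=3: false
  j=4: false
Fails at j=2 → formula fails.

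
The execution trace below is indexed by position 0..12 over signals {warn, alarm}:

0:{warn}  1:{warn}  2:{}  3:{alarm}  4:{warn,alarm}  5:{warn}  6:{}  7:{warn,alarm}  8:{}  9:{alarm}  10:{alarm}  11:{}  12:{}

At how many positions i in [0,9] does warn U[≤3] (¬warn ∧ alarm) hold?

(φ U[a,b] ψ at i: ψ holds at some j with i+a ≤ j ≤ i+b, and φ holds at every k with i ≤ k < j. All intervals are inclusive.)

Evaluate at each i in [0,9]:
  i=0: ✗ (lhs fails at k=2 before rhs at j=3)
  i=1: ✗ (lhs fails at k=2 before rhs at j=3)
  i=2: ✗ (lhs fails at k=2 before rhs at j=3)
  i=3: ✓ (rhs at j=3)
  i=4: ✗ (no rhs in [4,7])
  i=5: ✗ (no rhs in [5,8])
  i=6: ✗ (lhs fails at k=6 before rhs at j=9)
  i=7: ✗ (lhs fails at k=8 before rhs at j=9)
  i=8: ✗ (lhs fails at k=8 before rhs at j=9)
  i=9: ✓ (rhs at j=9)
Positions where it holds: {3, 9} → 2.

2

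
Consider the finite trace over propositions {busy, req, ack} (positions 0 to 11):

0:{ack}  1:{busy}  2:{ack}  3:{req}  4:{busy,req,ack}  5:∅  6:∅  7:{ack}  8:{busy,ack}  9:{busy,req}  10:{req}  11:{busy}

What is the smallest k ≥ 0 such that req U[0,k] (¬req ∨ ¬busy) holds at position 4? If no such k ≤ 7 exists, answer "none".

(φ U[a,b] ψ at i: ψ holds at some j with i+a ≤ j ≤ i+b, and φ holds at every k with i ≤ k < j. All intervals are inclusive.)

1

Need earliest j ≥ 4 with (¬req ∨ ¬busy), and req at every k in [4,j-1].
  j=4: rhs fails.
  j=5: rhs holds; lhs holds on [4,4]. k = 1.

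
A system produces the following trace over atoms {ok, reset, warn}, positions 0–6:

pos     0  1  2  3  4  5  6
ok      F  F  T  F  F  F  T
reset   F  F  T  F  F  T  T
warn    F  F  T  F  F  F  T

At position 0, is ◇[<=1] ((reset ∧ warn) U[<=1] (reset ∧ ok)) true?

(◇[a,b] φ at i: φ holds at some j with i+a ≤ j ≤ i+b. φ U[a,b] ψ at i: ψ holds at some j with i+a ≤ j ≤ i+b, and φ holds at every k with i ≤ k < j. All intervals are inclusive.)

Check ((reset ∧ warn) U[<=1] (reset ∧ ok)) at each j in [0,1]:
  j=0: fails
  j=1: fails
No position in the window satisfies it → formula fails.

No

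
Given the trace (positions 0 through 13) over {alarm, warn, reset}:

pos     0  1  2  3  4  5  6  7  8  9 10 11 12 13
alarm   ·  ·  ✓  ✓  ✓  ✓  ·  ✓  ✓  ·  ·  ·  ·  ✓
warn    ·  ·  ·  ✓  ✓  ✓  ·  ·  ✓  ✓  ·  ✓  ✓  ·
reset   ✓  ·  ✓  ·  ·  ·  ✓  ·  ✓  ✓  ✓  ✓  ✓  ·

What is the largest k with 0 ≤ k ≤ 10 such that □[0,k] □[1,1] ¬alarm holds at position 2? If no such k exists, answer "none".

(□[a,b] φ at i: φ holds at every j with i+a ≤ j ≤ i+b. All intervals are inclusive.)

none

□[1,1] ¬alarm must hold from j=2 onward; find where it first fails.
  j=2: fails → no k works.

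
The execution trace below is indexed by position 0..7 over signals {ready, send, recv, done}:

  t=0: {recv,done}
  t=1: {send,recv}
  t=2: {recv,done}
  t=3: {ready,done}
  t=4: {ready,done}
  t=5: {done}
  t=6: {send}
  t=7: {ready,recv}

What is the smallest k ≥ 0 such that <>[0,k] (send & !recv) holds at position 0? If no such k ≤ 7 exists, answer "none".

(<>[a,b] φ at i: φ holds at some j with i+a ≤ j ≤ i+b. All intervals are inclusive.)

6

Scan j = 0,1,… for (send & !recv):
  j=0: fails
  j=1: fails
  j=2: fails
  j=3: fails
  j=4: fails
  j=5: fails
  j=6: holds
First hit at j=6, so smallest k = 6-0 = 6.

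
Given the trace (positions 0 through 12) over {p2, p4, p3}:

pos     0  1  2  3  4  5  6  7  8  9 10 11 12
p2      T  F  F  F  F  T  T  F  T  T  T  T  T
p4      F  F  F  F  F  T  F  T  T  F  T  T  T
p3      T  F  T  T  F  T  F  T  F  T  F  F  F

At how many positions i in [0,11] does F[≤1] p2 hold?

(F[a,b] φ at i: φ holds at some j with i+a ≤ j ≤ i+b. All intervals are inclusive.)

Evaluate at each i in [0,11]:
  i=0: ✓ (witness j=0)
  i=1: ✗ (none in [1,2])
  i=2: ✗ (none in [2,3])
  i=3: ✗ (none in [3,4])
  i=4: ✓ (witness j=5)
  i=5: ✓ (witness j=5)
  i=6: ✓ (witness j=6)
  i=7: ✓ (witness j=8)
  i=8: ✓ (witness j=8)
  i=9: ✓ (witness j=9)
  i=10: ✓ (witness j=10)
  i=11: ✓ (witness j=11)
Positions where it holds: {0, 4, 5, 6, 7, 8, 9, 10, 11} → 9.

9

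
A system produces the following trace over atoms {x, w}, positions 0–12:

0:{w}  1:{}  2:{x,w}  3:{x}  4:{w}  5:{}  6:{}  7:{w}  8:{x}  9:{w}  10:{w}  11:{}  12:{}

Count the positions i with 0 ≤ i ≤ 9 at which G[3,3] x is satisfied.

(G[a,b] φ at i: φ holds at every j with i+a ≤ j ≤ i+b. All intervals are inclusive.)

Evaluate at each i in [0,9]:
  i=0: ✓ (all of [3,3])
  i=1: ✗ (fails at j=4)
  i=2: ✗ (fails at j=5)
  i=3: ✗ (fails at j=6)
  i=4: ✗ (fails at j=7)
  i=5: ✓ (all of [8,8])
  i=6: ✗ (fails at j=9)
  i=7: ✗ (fails at j=10)
  i=8: ✗ (fails at j=11)
  i=9: ✗ (fails at j=12)
Positions where it holds: {0, 5} → 2.

2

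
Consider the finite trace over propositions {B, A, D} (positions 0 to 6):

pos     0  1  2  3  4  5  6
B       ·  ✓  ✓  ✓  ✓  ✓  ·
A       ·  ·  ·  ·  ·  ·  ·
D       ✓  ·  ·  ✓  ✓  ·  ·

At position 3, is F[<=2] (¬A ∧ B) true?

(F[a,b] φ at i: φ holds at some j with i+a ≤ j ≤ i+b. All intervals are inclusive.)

Check (¬A ∧ B) at each j in [3,5]:
  j=3: true
  j=4: true
  j=5: true
Found at j=3 → formula holds.

Holds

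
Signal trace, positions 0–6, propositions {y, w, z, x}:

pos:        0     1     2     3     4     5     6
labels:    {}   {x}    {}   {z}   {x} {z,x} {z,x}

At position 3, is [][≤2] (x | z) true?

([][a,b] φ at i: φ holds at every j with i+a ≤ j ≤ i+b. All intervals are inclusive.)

Yes

Check (x | z) at every j in [3,5]:
  j=3: true
  j=4: true
  j=5: true
All positions satisfy it → formula holds.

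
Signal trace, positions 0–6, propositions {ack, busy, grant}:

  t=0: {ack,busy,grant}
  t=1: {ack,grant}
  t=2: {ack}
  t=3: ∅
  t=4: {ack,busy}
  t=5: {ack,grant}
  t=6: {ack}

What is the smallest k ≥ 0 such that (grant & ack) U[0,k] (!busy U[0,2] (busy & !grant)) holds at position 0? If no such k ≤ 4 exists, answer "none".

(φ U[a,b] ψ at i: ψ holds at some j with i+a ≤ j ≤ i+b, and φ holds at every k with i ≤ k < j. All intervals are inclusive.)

2

Need earliest j ≥ 0 with (!busy U[0,2] (busy & !grant)), and (grant & ack) at every k in [0,j-1].
  j=0: rhs fails.
  j=1: rhs fails.
  j=2: rhs holds; lhs holds on [0,1]. k = 2.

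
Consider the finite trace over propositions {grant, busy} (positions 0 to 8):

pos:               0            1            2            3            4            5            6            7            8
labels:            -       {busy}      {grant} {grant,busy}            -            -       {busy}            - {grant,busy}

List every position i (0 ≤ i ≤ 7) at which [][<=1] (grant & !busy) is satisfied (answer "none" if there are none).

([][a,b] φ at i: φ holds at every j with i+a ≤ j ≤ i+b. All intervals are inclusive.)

Evaluate at each i in [0,7]:
  i=0: ✗ (fails at j=0)
  i=1: ✗ (fails at j=1)
  i=2: ✗ (fails at j=3)
  i=3: ✗ (fails at j=3)
  i=4: ✗ (fails at j=4)
  i=5: ✗ (fails at j=5)
  i=6: ✗ (fails at j=6)
  i=7: ✗ (fails at j=7)

none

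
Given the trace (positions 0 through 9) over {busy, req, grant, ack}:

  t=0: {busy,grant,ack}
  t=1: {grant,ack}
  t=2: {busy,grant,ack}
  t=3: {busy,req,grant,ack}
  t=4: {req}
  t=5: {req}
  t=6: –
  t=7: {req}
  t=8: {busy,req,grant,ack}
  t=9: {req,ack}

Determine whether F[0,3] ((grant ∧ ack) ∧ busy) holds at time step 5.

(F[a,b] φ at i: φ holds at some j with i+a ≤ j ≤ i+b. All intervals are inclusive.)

Check ((grant ∧ ack) ∧ busy) at each j in [5,8]:
  j=5: false
  j=6: false
  j=7: false
  j=8: true
Found at j=8 → formula holds.

Holds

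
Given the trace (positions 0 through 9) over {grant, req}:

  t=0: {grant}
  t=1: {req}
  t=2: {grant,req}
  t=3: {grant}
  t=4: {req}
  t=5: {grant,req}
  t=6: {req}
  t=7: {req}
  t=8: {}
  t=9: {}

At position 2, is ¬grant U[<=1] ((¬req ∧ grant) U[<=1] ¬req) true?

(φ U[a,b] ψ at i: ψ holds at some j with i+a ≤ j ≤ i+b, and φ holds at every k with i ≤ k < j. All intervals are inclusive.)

False

Need some j in [2,3] with ((¬req ∧ grant) U[<=1] ¬req), and ¬grant at every k in [2,j-1].
  j=2: ((¬req ∧ grant) U[<=1] ¬req) — fails.
  j=3: ((¬req ∧ grant) U[<=1] ¬req) holds, but ¬grant fails at k=2 → not this j.
No j in the window works → until fails.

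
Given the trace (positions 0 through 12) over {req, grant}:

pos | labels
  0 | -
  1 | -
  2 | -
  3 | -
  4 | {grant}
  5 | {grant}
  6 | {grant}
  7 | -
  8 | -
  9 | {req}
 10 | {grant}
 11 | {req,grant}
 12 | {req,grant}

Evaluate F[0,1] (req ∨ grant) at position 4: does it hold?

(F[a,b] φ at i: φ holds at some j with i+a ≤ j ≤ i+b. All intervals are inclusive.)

Check (req ∨ grant) at each j in [4,5]:
  j=4: true
  j=5: true
Found at j=4 → formula holds.

True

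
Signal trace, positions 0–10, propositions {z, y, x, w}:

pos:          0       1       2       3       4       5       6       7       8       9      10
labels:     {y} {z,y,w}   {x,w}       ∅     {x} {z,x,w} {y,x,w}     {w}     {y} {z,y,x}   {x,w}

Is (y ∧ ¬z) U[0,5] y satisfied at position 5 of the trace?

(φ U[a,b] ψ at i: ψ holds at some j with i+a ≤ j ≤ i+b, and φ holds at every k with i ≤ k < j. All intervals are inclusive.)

Does not hold

Need some j in [5,10] with y, and (y ∧ ¬z) at every k in [5,j-1].
  j=5: y false.
  j=6: y holds, but (y ∧ ¬z) fails at k=5 → not this j.
  j=7: y false.
  j=8: y holds, but (y ∧ ¬z) fails at k=5 → not this j.
  j=9: y holds, but (y ∧ ¬z) fails at k=5 → not this j.
  j=10: y false.
No j in the window works → until fails.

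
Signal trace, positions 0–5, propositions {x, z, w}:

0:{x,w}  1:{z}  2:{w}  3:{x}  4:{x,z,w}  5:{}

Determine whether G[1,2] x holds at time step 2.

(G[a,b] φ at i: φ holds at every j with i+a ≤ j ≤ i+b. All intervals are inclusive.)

Yes

Check x at every j in [3,4]:
  j=3: true
  j=4: true
All positions satisfy it → formula holds.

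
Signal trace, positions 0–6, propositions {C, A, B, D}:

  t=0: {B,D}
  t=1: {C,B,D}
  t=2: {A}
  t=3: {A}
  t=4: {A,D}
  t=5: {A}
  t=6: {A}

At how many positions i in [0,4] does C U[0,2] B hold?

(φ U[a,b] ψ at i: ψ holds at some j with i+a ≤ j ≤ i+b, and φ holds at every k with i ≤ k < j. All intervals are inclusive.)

2

Evaluate at each i in [0,4]:
  i=0: ✓ (rhs at j=0)
  i=1: ✓ (rhs at j=1)
  i=2: ✗ (no rhs in [2,4])
  i=3: ✗ (no rhs in [3,5])
  i=4: ✗ (no rhs in [4,6])
Positions where it holds: {0, 1} → 2.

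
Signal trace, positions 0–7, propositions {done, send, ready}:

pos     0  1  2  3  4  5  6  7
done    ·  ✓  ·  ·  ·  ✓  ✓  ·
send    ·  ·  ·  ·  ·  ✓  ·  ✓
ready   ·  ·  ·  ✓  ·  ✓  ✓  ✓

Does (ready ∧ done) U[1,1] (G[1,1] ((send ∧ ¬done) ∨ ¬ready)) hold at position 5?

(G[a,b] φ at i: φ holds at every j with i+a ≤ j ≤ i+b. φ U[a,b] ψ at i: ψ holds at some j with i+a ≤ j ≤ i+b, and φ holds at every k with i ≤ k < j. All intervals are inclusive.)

Yes

Need some j in [6,6] with G[1,1] ((send ∧ ¬done) ∨ ¬ready), and (ready ∧ done) at every k in [5,j-1].
  j=6: G[1,1] ((send ∧ ¬done) ∨ ¬ready) holds; (ready ∧ done) holds at every k in [5,5] → satisfied.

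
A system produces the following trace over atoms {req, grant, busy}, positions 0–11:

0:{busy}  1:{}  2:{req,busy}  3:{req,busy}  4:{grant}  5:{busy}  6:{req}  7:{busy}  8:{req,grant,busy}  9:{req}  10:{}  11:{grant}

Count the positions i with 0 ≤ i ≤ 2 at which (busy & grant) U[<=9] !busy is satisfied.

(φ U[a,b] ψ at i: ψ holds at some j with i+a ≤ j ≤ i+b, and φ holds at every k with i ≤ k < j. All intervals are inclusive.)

1

Evaluate at each i in [0,2]:
  i=0: ✗ (lhs fails at k=0 before rhs at j=1)
  i=1: ✓ (rhs at j=1)
  i=2: ✗ (lhs fails at k=2 before rhs at j=4)
Positions where it holds: {1} → 1.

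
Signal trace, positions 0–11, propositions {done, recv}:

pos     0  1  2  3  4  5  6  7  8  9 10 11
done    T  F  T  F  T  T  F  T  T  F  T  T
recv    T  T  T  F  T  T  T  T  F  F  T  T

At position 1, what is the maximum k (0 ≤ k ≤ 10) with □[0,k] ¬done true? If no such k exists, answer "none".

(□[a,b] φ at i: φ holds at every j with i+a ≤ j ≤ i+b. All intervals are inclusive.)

¬done must hold from j=1 onward; find where it first fails.
  j=1: holds
  j=2: fails
Holds on [1,1], so largest k = 0.

0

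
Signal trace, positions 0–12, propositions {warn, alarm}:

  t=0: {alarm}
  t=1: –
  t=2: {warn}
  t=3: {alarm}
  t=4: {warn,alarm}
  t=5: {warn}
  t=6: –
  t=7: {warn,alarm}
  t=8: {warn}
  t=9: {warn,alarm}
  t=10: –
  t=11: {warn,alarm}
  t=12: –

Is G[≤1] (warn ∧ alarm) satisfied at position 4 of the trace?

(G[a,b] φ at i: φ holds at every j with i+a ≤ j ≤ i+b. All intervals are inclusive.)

Check (warn ∧ alarm) at every j in [4,5]:
  j=4: true
  j=5: false
Fails at j=5 → formula fails.

No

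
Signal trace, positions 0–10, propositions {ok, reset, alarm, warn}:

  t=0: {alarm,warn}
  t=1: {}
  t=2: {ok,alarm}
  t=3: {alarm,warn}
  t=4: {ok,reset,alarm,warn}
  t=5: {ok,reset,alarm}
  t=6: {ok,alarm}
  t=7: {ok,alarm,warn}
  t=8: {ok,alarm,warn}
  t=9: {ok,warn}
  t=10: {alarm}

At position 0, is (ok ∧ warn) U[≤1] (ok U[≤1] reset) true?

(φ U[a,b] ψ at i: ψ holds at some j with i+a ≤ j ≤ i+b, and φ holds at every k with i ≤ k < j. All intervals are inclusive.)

Does not hold

Need some j in [0,1] with (ok U[≤1] reset), and (ok ∧ warn) at every k in [0,j-1].
  j=0: (ok U[≤1] reset) — fails.
  j=1: (ok U[≤1] reset) — fails.
No j in the window works → until fails.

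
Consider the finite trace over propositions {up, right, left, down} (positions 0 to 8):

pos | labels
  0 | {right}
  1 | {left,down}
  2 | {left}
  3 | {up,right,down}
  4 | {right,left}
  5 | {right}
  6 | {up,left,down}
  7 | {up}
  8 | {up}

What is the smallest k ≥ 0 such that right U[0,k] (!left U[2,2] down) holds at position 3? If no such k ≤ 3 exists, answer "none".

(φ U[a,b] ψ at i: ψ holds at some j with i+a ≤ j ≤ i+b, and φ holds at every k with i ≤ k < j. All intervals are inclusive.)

Need earliest j ≥ 3 with (!left U[2,2] down), and right at every k in [3,j-1].
  j=3: rhs fails.
  j=4: rhs fails.
  j=5: rhs fails.
  j=6: rhs fails.
No witness within the range → none.

none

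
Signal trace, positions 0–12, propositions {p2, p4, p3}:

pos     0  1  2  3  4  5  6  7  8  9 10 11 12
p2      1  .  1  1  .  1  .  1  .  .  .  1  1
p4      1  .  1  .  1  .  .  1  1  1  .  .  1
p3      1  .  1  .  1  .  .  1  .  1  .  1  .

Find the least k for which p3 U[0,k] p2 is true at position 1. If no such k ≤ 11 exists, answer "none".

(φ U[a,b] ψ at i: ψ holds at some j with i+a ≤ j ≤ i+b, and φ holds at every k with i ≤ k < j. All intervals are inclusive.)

none

Need earliest j ≥ 1 with p2, and p3 at every k in [1,j-1].
  j=1: rhs fails.
  j=2: rhs holds but lhs fails at k=1.
  j=3: rhs holds but lhs fails at k=1.
  j=4: rhs fails.
  j=5: rhs holds but lhs fails at k=1.
  j=6: rhs fails.
  j=7: rhs holds but lhs fails at k=1.
  j=8: rhs fails.
  j=9: rhs fails.
  j=10: rhs fails.
  j=11: rhs holds but lhs fails at k=1.
  j=12: rhs holds but lhs fails at k=1.
No witness within the range → none.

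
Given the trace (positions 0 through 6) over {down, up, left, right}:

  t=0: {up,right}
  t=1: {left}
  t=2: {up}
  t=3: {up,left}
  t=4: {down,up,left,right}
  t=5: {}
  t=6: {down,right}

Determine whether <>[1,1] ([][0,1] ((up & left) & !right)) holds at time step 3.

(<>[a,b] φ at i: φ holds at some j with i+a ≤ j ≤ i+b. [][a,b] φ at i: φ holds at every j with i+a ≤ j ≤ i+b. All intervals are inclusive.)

Check [][0,1] ((up & left) & !right) at each j in [4,4]:
  j=4: fails at 4
No position in the window satisfies it → formula fails.

False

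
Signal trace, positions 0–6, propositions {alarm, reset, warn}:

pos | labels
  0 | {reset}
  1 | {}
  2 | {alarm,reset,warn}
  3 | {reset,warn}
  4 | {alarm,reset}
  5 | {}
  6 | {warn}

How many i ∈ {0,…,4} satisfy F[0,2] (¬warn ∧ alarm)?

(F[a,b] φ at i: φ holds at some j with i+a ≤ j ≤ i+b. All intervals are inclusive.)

Evaluate at each i in [0,4]:
  i=0: ✗ (none in [0,2])
  i=1: ✗ (none in [1,3])
  i=2: ✓ (witness j=4)
  i=3: ✓ (witness j=4)
  i=4: ✓ (witness j=4)
Positions where it holds: {2, 3, 4} → 3.

3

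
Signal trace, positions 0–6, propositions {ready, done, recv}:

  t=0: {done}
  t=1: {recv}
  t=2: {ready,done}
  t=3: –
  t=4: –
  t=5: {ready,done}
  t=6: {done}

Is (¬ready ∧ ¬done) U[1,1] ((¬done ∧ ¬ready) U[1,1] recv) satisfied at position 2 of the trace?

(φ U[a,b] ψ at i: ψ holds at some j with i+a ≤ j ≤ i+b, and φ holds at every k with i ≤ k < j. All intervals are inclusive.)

Need some j in [3,3] with ((¬done ∧ ¬ready) U[1,1] recv), and (¬ready ∧ ¬done) at every k in [2,j-1].
  j=3: ((¬done ∧ ¬ready) U[1,1] recv) — fails.
No j in the window works → until fails.

False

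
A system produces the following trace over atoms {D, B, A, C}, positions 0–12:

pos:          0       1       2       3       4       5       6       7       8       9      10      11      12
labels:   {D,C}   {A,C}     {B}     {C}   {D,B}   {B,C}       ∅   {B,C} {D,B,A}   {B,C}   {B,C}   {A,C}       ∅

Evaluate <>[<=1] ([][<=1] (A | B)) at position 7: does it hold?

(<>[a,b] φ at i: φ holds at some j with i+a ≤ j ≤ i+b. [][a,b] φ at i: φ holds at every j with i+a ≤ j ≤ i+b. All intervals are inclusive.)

Yes

Check [][<=1] (A | B) at each j in [7,8]:
  j=7: holds on [7,8]
  j=8: holds on [8,9]
Found at j=7 → formula holds.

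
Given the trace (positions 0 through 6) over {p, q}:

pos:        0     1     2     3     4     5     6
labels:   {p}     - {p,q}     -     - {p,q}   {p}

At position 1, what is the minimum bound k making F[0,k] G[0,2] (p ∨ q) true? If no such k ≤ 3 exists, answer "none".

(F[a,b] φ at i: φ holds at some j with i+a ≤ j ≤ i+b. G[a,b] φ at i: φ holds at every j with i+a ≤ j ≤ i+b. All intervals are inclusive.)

none

Scan j = 1,2,… for G[0,2] (p ∨ q):
  j=1: fails
  j=2: fails
  j=3: fails
  j=4: fails
No j in [1,4] satisfies it → none.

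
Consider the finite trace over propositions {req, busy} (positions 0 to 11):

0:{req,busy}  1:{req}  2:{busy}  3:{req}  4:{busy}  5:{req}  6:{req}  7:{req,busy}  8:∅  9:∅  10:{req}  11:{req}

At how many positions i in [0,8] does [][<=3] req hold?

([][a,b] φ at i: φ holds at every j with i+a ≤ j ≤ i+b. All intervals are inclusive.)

0

Evaluate at each i in [0,8]:
  i=0: ✗ (fails at j=2)
  i=1: ✗ (fails at j=2)
  i=2: ✗ (fails at j=2)
  i=3: ✗ (fails at j=4)
  i=4: ✗ (fails at j=4)
  i=5: ✗ (fails at j=8)
  i=6: ✗ (fails at j=8)
  i=7: ✗ (fails at j=8)
  i=8: ✗ (fails at j=8)
Positions where it holds: {} → 0.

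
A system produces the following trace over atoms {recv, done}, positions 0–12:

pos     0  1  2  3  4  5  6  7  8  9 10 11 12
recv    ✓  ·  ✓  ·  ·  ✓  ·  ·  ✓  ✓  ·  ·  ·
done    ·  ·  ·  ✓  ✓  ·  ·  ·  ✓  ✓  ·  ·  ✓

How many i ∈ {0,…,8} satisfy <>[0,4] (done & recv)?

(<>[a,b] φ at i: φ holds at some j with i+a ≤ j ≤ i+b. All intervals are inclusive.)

Evaluate at each i in [0,8]:
  i=0: ✗ (none in [0,4])
  i=1: ✗ (none in [1,5])
  i=2: ✗ (none in [2,6])
  i=3: ✗ (none in [3,7])
  i=4: ✓ (witness j=8)
  i=5: ✓ (witness j=8)
  i=6: ✓ (witness j=8)
  i=7: ✓ (witness j=8)
  i=8: ✓ (witness j=8)
Positions where it holds: {4, 5, 6, 7, 8} → 5.

5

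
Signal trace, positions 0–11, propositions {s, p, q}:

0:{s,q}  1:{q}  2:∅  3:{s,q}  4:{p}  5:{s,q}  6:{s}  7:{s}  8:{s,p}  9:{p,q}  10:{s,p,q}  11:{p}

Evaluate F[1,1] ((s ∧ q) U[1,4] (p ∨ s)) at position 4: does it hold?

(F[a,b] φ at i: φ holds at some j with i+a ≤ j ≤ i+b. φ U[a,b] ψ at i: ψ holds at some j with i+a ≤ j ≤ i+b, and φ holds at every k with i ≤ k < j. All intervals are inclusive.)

Check ((s ∧ q) U[1,4] (p ∨ s)) at each j in [5,5]:
  j=5: holds
Found at j=5 → formula holds.

True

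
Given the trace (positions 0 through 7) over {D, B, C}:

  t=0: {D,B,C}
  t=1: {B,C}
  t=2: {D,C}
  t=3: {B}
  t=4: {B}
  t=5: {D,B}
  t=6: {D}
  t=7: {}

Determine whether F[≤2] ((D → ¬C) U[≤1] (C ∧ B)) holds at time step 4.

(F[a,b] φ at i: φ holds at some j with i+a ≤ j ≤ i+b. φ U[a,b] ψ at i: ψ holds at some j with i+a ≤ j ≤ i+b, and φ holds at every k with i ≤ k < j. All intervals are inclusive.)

Check ((D → ¬C) U[≤1] (C ∧ B)) at each j in [4,6]:
  j=4: fails
  j=5: fails
  j=6: fails
No position in the window satisfies it → formula fails.

Does not hold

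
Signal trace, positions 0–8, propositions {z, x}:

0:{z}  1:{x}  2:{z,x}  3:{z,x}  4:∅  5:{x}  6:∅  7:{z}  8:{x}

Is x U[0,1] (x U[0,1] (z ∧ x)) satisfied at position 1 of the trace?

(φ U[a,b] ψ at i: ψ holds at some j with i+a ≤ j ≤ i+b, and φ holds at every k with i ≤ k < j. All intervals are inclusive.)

True

Need some j in [1,2] with (x U[0,1] (z ∧ x)), and x at every k in [1,j-1].
  j=1: (x U[0,1] (z ∧ x)) holds; no prefix to check → satisfied.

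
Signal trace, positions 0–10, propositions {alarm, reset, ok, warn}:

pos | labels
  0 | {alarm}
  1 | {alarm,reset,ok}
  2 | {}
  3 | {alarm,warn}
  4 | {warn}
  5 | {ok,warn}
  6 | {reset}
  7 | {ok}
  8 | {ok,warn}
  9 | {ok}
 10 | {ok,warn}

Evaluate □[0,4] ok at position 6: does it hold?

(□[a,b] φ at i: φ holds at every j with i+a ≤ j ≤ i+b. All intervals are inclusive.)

Does not hold

Check ok at every j in [6,10]:
  j=6: false
  j=7: true
  j=8: true
  j=9: true
  j=10: true
Fails at j=6 → formula fails.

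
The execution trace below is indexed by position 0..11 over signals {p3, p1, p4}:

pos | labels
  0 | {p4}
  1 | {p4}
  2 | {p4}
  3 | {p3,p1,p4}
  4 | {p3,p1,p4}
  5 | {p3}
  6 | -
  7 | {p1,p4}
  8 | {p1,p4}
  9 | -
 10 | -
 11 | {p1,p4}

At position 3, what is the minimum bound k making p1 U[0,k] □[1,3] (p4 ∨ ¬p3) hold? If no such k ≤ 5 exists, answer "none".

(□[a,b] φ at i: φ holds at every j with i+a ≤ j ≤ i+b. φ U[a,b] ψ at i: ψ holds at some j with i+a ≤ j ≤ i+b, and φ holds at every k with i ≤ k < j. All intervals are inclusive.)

2

Need earliest j ≥ 3 with □[1,3] (p4 ∨ ¬p3), and p1 at every k in [3,j-1].
  j=3: rhs fails.
  j=4: rhs fails.
  j=5: rhs holds; lhs holds on [3,4]. k = 2.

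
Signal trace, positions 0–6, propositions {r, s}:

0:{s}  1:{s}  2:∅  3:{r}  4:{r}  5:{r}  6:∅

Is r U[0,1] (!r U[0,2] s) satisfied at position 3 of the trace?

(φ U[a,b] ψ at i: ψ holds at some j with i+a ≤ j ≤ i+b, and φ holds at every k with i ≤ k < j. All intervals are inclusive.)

Does not hold

Need some j in [3,4] with (!r U[0,2] s), and r at every k in [3,j-1].
  j=3: (!r U[0,2] s) — fails.
  j=4: (!r U[0,2] s) — fails.
No j in the window works → until fails.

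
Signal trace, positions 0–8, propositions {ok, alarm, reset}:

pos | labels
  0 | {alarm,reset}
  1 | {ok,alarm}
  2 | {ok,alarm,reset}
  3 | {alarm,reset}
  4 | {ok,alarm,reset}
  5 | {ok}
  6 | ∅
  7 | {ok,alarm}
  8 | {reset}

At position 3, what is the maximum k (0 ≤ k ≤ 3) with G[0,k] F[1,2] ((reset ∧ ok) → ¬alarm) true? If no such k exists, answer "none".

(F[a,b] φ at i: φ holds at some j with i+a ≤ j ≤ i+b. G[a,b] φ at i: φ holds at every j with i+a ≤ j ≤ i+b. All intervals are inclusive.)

F[1,2] ((reset ∧ ok) → ¬alarm) must hold from j=3 onward; find where it first fails.
  j=3: holds
  j=4: holds
  j=5: holds
  j=6: holds
Holds through j=6; largest k = 3.

3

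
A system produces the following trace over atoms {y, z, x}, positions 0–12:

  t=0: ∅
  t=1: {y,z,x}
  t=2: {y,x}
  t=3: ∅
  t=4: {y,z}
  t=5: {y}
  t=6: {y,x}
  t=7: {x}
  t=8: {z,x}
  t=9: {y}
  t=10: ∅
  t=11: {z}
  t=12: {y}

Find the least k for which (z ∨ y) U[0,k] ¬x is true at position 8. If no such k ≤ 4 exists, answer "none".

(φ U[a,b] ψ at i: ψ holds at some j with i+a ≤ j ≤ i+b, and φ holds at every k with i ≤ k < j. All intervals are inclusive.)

1

Need earliest j ≥ 8 with ¬x, and (z ∨ y) at every k in [8,j-1].
  j=8: rhs fails.
  j=9: rhs holds; lhs holds on [8,8]. k = 1.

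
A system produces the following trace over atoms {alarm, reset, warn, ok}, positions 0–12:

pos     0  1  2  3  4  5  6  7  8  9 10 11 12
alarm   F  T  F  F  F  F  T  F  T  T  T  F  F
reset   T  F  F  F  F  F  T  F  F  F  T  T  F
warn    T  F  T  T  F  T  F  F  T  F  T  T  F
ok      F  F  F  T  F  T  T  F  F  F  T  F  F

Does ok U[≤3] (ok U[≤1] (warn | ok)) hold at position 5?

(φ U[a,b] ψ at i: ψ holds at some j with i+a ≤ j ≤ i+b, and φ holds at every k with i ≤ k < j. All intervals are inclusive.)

Need some j in [5,8] with (ok U[≤1] (warn | ok)), and ok at every k in [5,j-1].
  j=5: (ok U[≤1] (warn | ok)) holds; no prefix to check → satisfied.

Holds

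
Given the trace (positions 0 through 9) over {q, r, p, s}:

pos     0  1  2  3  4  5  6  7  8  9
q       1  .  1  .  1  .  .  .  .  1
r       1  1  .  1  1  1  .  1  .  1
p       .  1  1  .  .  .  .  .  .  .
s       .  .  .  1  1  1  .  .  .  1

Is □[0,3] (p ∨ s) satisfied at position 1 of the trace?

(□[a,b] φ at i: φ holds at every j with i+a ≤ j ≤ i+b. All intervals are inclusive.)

Holds

Check (p ∨ s) at every j in [1,4]:
  j=1: true
  j=2: true
  j=3: true
  j=4: true
All positions satisfy it → formula holds.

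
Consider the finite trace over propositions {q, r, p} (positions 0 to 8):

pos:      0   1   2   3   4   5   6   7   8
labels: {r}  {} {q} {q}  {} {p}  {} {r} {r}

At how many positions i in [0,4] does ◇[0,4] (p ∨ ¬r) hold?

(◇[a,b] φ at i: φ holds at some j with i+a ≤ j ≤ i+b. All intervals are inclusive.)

5

Evaluate at each i in [0,4]:
  i=0: ✓ (witness j=1)
  i=1: ✓ (witness j=1)
  i=2: ✓ (witness j=2)
  i=3: ✓ (witness j=3)
  i=4: ✓ (witness j=4)
Positions where it holds: {0, 1, 2, 3, 4} → 5.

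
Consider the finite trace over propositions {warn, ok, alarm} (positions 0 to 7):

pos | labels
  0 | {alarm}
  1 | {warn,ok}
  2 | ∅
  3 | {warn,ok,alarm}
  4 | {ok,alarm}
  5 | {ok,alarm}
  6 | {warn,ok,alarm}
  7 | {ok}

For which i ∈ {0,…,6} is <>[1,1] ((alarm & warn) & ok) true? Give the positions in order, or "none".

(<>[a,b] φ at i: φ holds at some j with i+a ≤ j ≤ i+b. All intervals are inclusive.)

Evaluate at each i in [0,6]:
  i=0: ✗ (none in [1,1])
  i=1: ✗ (none in [2,2])
  i=2: ✓ (witness j=3)
  i=3: ✗ (none in [4,4])
  i=4: ✗ (none in [5,5])
  i=5: ✓ (witness j=6)
  i=6: ✗ (none in [7,7])

2, 5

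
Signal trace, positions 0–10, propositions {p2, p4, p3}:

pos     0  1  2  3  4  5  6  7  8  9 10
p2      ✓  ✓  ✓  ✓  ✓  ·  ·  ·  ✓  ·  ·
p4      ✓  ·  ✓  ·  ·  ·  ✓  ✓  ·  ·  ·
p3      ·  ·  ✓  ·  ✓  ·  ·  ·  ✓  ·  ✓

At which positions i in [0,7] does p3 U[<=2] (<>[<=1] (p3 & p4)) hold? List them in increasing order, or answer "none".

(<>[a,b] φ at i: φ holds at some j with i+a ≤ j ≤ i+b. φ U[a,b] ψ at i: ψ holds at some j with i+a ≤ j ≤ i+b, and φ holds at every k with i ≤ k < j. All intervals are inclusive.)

Evaluate at each i in [0,7]:
  i=0: ✗ (lhs fails at k=0 before rhs at j=1)
  i=1: ✓ (rhs at j=1)
  i=2: ✓ (rhs at j=2)
  i=3: ✗ (no rhs in [3,5])
  i=4: ✗ (no rhs in [4,6])
  i=5: ✗ (no rhs in [5,7])
  i=6: ✗ (no rhs in [6,8])
  i=7: ✗ (no rhs in [7,9])

1, 2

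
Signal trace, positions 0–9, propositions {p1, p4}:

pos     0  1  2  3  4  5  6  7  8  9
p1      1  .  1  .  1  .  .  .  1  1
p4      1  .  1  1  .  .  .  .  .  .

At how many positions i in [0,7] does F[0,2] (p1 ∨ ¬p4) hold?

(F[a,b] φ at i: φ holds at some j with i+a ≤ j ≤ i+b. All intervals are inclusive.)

Evaluate at each i in [0,7]:
  i=0: ✓ (witness j=0)
  i=1: ✓ (witness j=1)
  i=2: ✓ (witness j=2)
  i=3: ✓ (witness j=4)
  i=4: ✓ (witness j=4)
  i=5: ✓ (witness j=5)
  i=6: ✓ (witness j=6)
  i=7: ✓ (witness j=7)
Positions where it holds: {0, 1, 2, 3, 4, 5, 6, 7} → 8.

8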